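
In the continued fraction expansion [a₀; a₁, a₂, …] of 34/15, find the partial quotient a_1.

⌊34/15⌋ = 2, remainder 4
⌊15/4⌋ = 3, remainder 3

3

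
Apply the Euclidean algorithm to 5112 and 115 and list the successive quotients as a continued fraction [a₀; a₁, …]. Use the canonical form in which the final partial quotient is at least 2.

Run the Euclidean algorithm, recording each quotient:
5112 = 44·115 + 52, so a_0 = 44
115 = 2·52 + 11, so a_1 = 2
52 = 4·11 + 8, so a_2 = 4
11 = 1·8 + 3, so a_3 = 1
8 = 2·3 + 2, so a_4 = 2
3 = 1·2 + 1, so a_5 = 1
2 = 2·1 + 0, so a_6 = 2

[44; 2, 4, 1, 2, 1, 2]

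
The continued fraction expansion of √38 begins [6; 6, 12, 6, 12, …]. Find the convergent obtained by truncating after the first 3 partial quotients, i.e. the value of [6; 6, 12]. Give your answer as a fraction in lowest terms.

Work from the innermost term outward:
Start with 12.
6 + 1/(12/1) = 6 + 1/12 = 73/12
6 + 1/(73/12) = 6 + 12/73 = 450/73

450/73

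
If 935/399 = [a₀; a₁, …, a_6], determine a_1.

2

935 = 2·399 + 137, so a_0 = 2
399 = 2·137 + 125, so a_1 = 2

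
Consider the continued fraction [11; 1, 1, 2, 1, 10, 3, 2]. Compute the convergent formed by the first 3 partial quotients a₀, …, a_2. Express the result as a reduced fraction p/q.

23/2

Starting at the tail and folding back:
Start with 1.
1 + 1/(1/1) = 1 + 1/1 = 2/1
11 + 1/(2/1) = 11 + 1/2 = 23/2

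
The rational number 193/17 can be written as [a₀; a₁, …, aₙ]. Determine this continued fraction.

⌊193/17⌋ = 11, remainder 6
⌊17/6⌋ = 2, remainder 5
⌊6/5⌋ = 1, remainder 1
⌊5/1⌋ = 5, remainder 0

[11; 2, 1, 5]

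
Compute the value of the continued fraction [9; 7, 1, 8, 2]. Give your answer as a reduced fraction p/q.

Starting at the tail and folding back:
Start with 2.
8 + 1/(2/1) = 8 + 1/2 = 17/2
1 + 1/(17/2) = 1 + 2/17 = 19/17
7 + 1/(19/17) = 7 + 17/19 = 150/19
9 + 1/(150/19) = 9 + 19/150 = 1369/150

1369/150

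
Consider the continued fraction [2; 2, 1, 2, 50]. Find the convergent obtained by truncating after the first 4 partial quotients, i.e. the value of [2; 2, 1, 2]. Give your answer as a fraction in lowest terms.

19/8

Starting at the tail and folding back:
Start with 2.
1 + 1/(2/1) = 1 + 1/2 = 3/2
2 + 1/(3/2) = 2 + 2/3 = 8/3
2 + 1/(8/3) = 2 + 3/8 = 19/8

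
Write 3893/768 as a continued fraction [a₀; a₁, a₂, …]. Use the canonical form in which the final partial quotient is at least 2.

Run the Euclidean algorithm, recording each quotient:
3893 ÷ 768 → quotient 5, remainder 53
768 ÷ 53 → quotient 14, remainder 26
53 ÷ 26 → quotient 2, remainder 1
26 ÷ 1 → quotient 26, remainder 0

[5; 14, 2, 26]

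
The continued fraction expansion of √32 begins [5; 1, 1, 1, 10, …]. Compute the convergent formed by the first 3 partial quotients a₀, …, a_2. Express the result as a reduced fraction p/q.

11/2

Compute successive convergents:
a_0 = 5: 5/1
a_1 = 1: 6/1
a_2 = 1: 11/2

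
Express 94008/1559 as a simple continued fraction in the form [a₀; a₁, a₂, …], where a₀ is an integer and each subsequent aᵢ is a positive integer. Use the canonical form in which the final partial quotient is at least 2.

[60; 3, 3, 51, 1, 2]

94008 = 60·1559 + 468, so a_0 = 60
1559 = 3·468 + 155, so a_1 = 3
468 = 3·155 + 3, so a_2 = 3
155 = 51·3 + 2, so a_3 = 51
3 = 1·2 + 1, so a_4 = 1
2 = 2·1 + 0, so a_5 = 2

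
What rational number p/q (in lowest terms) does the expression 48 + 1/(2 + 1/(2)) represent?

242/5

Start with 2.
2 + 1/(2/1) = 2 + 1/2 = 5/2
48 + 1/(5/2) = 48 + 2/5 = 242/5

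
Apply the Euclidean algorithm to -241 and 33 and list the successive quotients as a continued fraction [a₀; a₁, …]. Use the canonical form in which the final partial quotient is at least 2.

-241 = -8·33 + 23, so a_0 = -8
33 = 1·23 + 10, so a_1 = 1
23 = 2·10 + 3, so a_2 = 2
10 = 3·3 + 1, so a_3 = 3
3 = 3·1 + 0, so a_4 = 3

[-8; 1, 2, 3, 3]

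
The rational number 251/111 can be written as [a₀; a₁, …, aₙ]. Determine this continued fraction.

251 ÷ 111 → quotient 2, remainder 29
111 ÷ 29 → quotient 3, remainder 24
29 ÷ 24 → quotient 1, remainder 5
24 ÷ 5 → quotient 4, remainder 4
5 ÷ 4 → quotient 1, remainder 1
4 ÷ 1 → quotient 4, remainder 0

[2; 3, 1, 4, 1, 4]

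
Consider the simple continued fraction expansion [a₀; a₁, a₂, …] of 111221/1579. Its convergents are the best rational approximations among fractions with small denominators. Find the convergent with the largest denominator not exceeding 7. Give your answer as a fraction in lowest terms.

493/7

List convergents until the denominator exceeds the bound:
a_0 = 70: 70/1  (≤ bound)
a_1 = 2: 141/2  (≤ bound)
a_2 = 3: 493/7  (≤ bound)
a_3 = 1: 634/9  (> 7, stop)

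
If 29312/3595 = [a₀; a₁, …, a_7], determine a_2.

1

29312 = 8·3595 + 552, so a_0 = 8
3595 = 6·552 + 283, so a_1 = 6
552 = 1·283 + 269, so a_2 = 1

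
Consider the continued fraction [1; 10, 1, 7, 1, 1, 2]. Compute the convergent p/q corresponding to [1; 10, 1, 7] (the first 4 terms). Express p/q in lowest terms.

95/87

Build up convergents one term at a time:
a_0 = 1: 1/1
a_1 = 10: 11/10
a_2 = 1: 12/11
a_3 = 7: 95/87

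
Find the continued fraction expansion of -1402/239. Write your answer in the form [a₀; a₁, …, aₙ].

[-6; 7, 2, 7, 2]

⌊-1402/239⌋ = -6, remainder 32
⌊239/32⌋ = 7, remainder 15
⌊32/15⌋ = 2, remainder 2
⌊15/2⌋ = 7, remainder 1
⌊2/1⌋ = 2, remainder 0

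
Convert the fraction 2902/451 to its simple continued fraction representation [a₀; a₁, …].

[6; 2, 3, 3, 9, 2]

2902 ÷ 451 → quotient 6, remainder 196
451 ÷ 196 → quotient 2, remainder 59
196 ÷ 59 → quotient 3, remainder 19
59 ÷ 19 → quotient 3, remainder 2
19 ÷ 2 → quotient 9, remainder 1
2 ÷ 1 → quotient 2, remainder 0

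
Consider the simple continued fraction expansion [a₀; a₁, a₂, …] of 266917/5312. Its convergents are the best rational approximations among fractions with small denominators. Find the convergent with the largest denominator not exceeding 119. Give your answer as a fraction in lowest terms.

List convergents until the denominator exceeds the bound:
a_0 = 50: 50/1  (≤ bound)
a_1 = 4: 201/4  (≤ bound)
a_2 = 29: 5879/117  (≤ bound)
a_3 = 1: 6080/121  (> 119, stop)

5879/117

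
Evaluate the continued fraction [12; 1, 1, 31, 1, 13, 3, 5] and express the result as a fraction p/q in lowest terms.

Starting at the tail and folding back:
Start with 5.
3 + 1/(5/1) = 3 + 1/5 = 16/5
13 + 1/(16/5) = 13 + 5/16 = 213/16
1 + 1/(213/16) = 1 + 16/213 = 229/213
31 + 1/(229/213) = 31 + 213/229 = 7312/229
1 + 1/(7312/229) = 1 + 229/7312 = 7541/7312
1 + 1/(7541/7312) = 1 + 7312/7541 = 14853/7541
12 + 1/(14853/7541) = 12 + 7541/14853 = 185777/14853

185777/14853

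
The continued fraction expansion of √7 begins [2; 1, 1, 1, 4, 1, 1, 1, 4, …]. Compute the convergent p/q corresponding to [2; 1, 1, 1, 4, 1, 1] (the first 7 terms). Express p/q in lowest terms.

82/31

a_0 = 2: 2/1
a_1 = 1: 3/1
a_2 = 1: 5/2
a_3 = 1: 8/3
a_4 = 4: 37/14
a_5 = 1: 45/17
a_6 = 1: 82/31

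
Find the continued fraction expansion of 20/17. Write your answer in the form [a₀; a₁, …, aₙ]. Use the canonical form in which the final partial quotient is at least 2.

Run the Euclidean algorithm, recording each quotient:
20 = 1·17 + 3, so a_0 = 1
17 = 5·3 + 2, so a_1 = 5
3 = 1·2 + 1, so a_2 = 1
2 = 2·1 + 0, so a_3 = 2

[1; 5, 1, 2]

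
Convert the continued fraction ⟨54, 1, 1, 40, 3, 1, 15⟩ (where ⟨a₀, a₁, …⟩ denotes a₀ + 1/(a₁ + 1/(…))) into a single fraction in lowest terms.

279889/5135

Compute successive convergents:
a_0 = 54: 54/1
a_1 = 1: 55/1
a_2 = 1: 109/2
a_3 = 40: 4415/81
a_4 = 3: 13354/245
a_5 = 1: 17769/326
a_6 = 15: 279889/5135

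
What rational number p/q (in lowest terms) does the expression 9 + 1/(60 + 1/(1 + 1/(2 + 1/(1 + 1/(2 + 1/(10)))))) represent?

Compute successive convergents:
a_0 = 9: 9/1
a_1 = 60: 541/60
a_2 = 1: 550/61
a_3 = 2: 1641/182
a_4 = 1: 2191/243
a_5 = 2: 6023/668
a_6 = 10: 62421/6923

62421/6923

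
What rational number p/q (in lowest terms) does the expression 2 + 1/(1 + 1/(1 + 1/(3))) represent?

Collapse the nested fraction from the inside out:
Start with 3.
1 + 1/(3/1) = 1 + 1/3 = 4/3
1 + 1/(4/3) = 1 + 3/4 = 7/4
2 + 1/(7/4) = 2 + 4/7 = 18/7

18/7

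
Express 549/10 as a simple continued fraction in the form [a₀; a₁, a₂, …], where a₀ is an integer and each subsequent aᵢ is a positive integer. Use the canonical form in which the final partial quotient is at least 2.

Repeatedly divide and take the remainder:
⌊549/10⌋ = 54, remainder 9
⌊10/9⌋ = 1, remainder 1
⌊9/1⌋ = 9, remainder 0

[54; 1, 9]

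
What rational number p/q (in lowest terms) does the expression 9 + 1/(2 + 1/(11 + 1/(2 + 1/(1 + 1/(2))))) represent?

a_0 = 9: 9/1
a_1 = 2: 19/2
a_2 = 11: 218/23
a_3 = 2: 455/48
a_4 = 1: 673/71
a_5 = 2: 1801/190

1801/190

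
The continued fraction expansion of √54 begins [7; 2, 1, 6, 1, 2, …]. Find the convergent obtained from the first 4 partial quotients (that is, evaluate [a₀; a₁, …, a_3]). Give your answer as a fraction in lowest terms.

147/20

a_0 = 7: 7/1
a_1 = 2: 15/2
a_2 = 1: 22/3
a_3 = 6: 147/20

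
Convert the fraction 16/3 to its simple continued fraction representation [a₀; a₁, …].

⌊16/3⌋ = 5, remainder 1
⌊3/1⌋ = 3, remainder 0

[5; 3]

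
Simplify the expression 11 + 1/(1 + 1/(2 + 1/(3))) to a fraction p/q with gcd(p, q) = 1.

117/10

Collapse the nested fraction from the inside out:
Start with 3.
2 + 1/(3/1) = 2 + 1/3 = 7/3
1 + 1/(7/3) = 1 + 3/7 = 10/7
11 + 1/(10/7) = 11 + 7/10 = 117/10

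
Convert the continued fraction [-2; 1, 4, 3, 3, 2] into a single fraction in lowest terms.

-145/122

Start with 2.
3 + 1/(2/1) = 3 + 1/2 = 7/2
3 + 1/(7/2) = 3 + 2/7 = 23/7
4 + 1/(23/7) = 4 + 7/23 = 99/23
1 + 1/(99/23) = 1 + 23/99 = 122/99
-2 + 1/(122/99) = -2 + 99/122 = -145/122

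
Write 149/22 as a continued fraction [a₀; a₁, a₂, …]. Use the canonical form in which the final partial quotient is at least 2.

[6; 1, 3, 2, 2]

149 = 6·22 + 17, so a_0 = 6
22 = 1·17 + 5, so a_1 = 1
17 = 3·5 + 2, so a_2 = 3
5 = 2·2 + 1, so a_3 = 2
2 = 2·1 + 0, so a_4 = 2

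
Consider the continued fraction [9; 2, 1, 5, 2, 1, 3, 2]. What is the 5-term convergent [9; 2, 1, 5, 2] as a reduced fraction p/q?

Build up convergents one term at a time:
a_0 = 9: 9/1
a_1 = 2: 19/2
a_2 = 1: 28/3
a_3 = 5: 159/17
a_4 = 2: 346/37

346/37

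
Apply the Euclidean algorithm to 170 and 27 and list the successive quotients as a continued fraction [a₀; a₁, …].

[6; 3, 2, 1, 2]

170 = 6·27 + 8, so a_0 = 6
27 = 3·8 + 3, so a_1 = 3
8 = 2·3 + 2, so a_2 = 2
3 = 1·2 + 1, so a_3 = 1
2 = 2·1 + 0, so a_4 = 2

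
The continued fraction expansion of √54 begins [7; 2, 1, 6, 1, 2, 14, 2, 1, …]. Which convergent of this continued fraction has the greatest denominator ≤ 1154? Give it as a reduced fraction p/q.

6959/947

a_0 = 7: 7/1  (≤ bound)
a_1 = 2: 15/2  (≤ bound)
a_2 = 1: 22/3  (≤ bound)
a_3 = 6: 147/20  (≤ bound)
a_4 = 1: 169/23  (≤ bound)
a_5 = 2: 485/66  (≤ bound)
a_6 = 14: 6959/947  (≤ bound)
a_7 = 2: 14403/1960  (> 1154, stop)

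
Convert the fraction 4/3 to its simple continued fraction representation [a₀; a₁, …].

[1; 3]

4 ÷ 3 → quotient 1, remainder 1
3 ÷ 1 → quotient 3, remainder 0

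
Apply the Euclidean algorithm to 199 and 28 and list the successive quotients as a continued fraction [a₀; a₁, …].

⌊199/28⌋ = 7, remainder 3
⌊28/3⌋ = 9, remainder 1
⌊3/1⌋ = 3, remainder 0

[7; 9, 3]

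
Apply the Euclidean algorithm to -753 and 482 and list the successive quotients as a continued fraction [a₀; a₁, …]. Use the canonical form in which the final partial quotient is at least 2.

[-2; 2, 3, 1, 1, 14, 2]

⌊-753/482⌋ = -2, remainder 211
⌊482/211⌋ = 2, remainder 60
⌊211/60⌋ = 3, remainder 31
⌊60/31⌋ = 1, remainder 29
⌊31/29⌋ = 1, remainder 2
⌊29/2⌋ = 14, remainder 1
⌊2/1⌋ = 2, remainder 0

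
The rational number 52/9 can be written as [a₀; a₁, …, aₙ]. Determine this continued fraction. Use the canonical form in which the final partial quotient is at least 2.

Apply division with remainder until the remainder is 0:
52 = 5·9 + 7, so a_0 = 5
9 = 1·7 + 2, so a_1 = 1
7 = 3·2 + 1, so a_2 = 3
2 = 2·1 + 0, so a_3 = 2

[5; 1, 3, 2]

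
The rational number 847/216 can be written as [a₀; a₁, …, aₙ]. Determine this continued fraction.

[3; 1, 11, 1, 2, 2, 2]

Run the Euclidean algorithm, recording each quotient:
847 ÷ 216 → quotient 3, remainder 199
216 ÷ 199 → quotient 1, remainder 17
199 ÷ 17 → quotient 11, remainder 12
17 ÷ 12 → quotient 1, remainder 5
12 ÷ 5 → quotient 2, remainder 2
5 ÷ 2 → quotient 2, remainder 1
2 ÷ 1 → quotient 2, remainder 0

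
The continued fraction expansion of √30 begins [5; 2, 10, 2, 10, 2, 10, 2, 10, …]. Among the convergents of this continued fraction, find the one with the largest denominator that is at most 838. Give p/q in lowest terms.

a_0 = 5: 5/1  (≤ bound)
a_1 = 2: 11/2  (≤ bound)
a_2 = 10: 115/21  (≤ bound)
a_3 = 2: 241/44  (≤ bound)
a_4 = 10: 2525/461  (≤ bound)
a_5 = 2: 5291/966  (> 838, stop)

2525/461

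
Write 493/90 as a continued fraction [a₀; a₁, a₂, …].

⌊493/90⌋ = 5, remainder 43
⌊90/43⌋ = 2, remainder 4
⌊43/4⌋ = 10, remainder 3
⌊4/3⌋ = 1, remainder 1
⌊3/1⌋ = 3, remainder 0

[5; 2, 10, 1, 3]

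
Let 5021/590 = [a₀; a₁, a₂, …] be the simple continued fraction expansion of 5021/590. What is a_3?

24

5021 = 8·590 + 301, so a_0 = 8
590 = 1·301 + 289, so a_1 = 1
301 = 1·289 + 12, so a_2 = 1
289 = 24·12 + 1, so a_3 = 24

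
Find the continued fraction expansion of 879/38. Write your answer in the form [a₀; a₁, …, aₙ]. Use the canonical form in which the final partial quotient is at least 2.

[23; 7, 1, 1, 2]

Repeatedly divide and take the remainder:
⌊879/38⌋ = 23, remainder 5
⌊38/5⌋ = 7, remainder 3
⌊5/3⌋ = 1, remainder 2
⌊3/2⌋ = 1, remainder 1
⌊2/1⌋ = 2, remainder 0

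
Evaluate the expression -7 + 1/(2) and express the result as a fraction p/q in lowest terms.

-13/2

a_0 = -7: -7/1
a_1 = 2: -13/2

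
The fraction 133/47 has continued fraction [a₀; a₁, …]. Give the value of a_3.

1

133 ÷ 47 → quotient 2, remainder 39
47 ÷ 39 → quotient 1, remainder 8
39 ÷ 8 → quotient 4, remainder 7
8 ÷ 7 → quotient 1, remainder 1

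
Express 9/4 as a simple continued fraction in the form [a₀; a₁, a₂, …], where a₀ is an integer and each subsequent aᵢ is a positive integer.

[2; 4]

⌊9/4⌋ = 2, remainder 1
⌊4/1⌋ = 4, remainder 0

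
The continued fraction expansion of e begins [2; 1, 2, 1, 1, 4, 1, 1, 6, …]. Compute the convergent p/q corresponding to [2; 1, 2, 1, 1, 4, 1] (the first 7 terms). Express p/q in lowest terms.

106/39

a_0 = 2: 2/1
a_1 = 1: 3/1
a_2 = 2: 8/3
a_3 = 1: 11/4
a_4 = 1: 19/7
a_5 = 4: 87/32
a_6 = 1: 106/39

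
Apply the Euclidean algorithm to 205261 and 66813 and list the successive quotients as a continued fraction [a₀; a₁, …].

[3; 13, 1, 5, 1, 15, 6, 7]

Run the Euclidean algorithm, recording each quotient:
⌊205261/66813⌋ = 3, remainder 4822
⌊66813/4822⌋ = 13, remainder 4127
⌊4822/4127⌋ = 1, remainder 695
⌊4127/695⌋ = 5, remainder 652
⌊695/652⌋ = 1, remainder 43
⌊652/43⌋ = 15, remainder 7
⌊43/7⌋ = 6, remainder 1
⌊7/1⌋ = 7, remainder 0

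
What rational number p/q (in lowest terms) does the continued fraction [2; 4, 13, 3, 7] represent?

Work from the innermost term outward:
Start with 7.
3 + 1/(7/1) = 3 + 1/7 = 22/7
13 + 1/(22/7) = 13 + 7/22 = 293/22
4 + 1/(293/22) = 4 + 22/293 = 1194/293
2 + 1/(1194/293) = 2 + 293/1194 = 2681/1194

2681/1194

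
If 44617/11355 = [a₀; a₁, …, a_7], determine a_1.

Run the Euclidean algorithm, recording each quotient:
44617 ÷ 11355 → quotient 3, remainder 10552
11355 ÷ 10552 → quotient 1, remainder 803

1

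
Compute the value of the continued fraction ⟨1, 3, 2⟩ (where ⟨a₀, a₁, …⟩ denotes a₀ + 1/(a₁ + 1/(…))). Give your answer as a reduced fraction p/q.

9/7

Compute successive convergents:
a_0 = 1: 1/1
a_1 = 3: 4/3
a_2 = 2: 9/7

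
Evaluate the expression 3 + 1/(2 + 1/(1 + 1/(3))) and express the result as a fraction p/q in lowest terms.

37/11

Work from the innermost term outward:
Start with 3.
1 + 1/(3/1) = 1 + 1/3 = 4/3
2 + 1/(4/3) = 2 + 3/4 = 11/4
3 + 1/(11/4) = 3 + 4/11 = 37/11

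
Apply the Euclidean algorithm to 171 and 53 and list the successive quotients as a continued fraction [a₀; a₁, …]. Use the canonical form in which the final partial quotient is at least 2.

Run the Euclidean algorithm, recording each quotient:
⌊171/53⌋ = 3, remainder 12
⌊53/12⌋ = 4, remainder 5
⌊12/5⌋ = 2, remainder 2
⌊5/2⌋ = 2, remainder 1
⌊2/1⌋ = 2, remainder 0

[3; 4, 2, 2, 2]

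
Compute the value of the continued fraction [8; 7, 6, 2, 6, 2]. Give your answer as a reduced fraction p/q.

10541/1295

Use the convergent recurrence hₖ = aₖ·hₖ₋₁ + hₖ₋₂ (and likewise for the denominators kₖ):
a_0 = 8: 8/1
a_1 = 7: 57/7
a_2 = 6: 350/43
a_3 = 2: 757/93
a_4 = 6: 4892/601
a_5 = 2: 10541/1295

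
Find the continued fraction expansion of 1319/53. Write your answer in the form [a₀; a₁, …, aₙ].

1319 ÷ 53 → quotient 24, remainder 47
53 ÷ 47 → quotient 1, remainder 6
47 ÷ 6 → quotient 7, remainder 5
6 ÷ 5 → quotient 1, remainder 1
5 ÷ 1 → quotient 5, remainder 0

[24; 1, 7, 1, 5]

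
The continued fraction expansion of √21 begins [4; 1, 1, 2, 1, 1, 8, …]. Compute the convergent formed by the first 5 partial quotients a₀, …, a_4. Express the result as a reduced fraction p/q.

Collapse the nested fraction from the inside out:
Start with 1.
2 + 1/(1/1) = 2 + 1/1 = 3/1
1 + 1/(3/1) = 1 + 1/3 = 4/3
1 + 1/(4/3) = 1 + 3/4 = 7/4
4 + 1/(7/4) = 4 + 4/7 = 32/7

32/7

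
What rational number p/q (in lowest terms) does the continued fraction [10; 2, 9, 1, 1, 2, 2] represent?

Start with 2.
2 + 1/(2/1) = 2 + 1/2 = 5/2
1 + 1/(5/2) = 1 + 2/5 = 7/5
1 + 1/(7/5) = 1 + 5/7 = 12/7
9 + 1/(12/7) = 9 + 7/12 = 115/12
2 + 1/(115/12) = 2 + 12/115 = 242/115
10 + 1/(242/115) = 10 + 115/242 = 2535/242

2535/242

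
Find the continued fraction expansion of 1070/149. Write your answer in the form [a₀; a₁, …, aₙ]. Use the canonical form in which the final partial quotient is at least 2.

[7; 5, 1, 1, 13]

⌊1070/149⌋ = 7, remainder 27
⌊149/27⌋ = 5, remainder 14
⌊27/14⌋ = 1, remainder 13
⌊14/13⌋ = 1, remainder 1
⌊13/1⌋ = 13, remainder 0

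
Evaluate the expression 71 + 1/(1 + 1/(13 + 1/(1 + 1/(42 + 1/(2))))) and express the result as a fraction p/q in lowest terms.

Start with 2.
42 + 1/(2/1) = 42 + 1/2 = 85/2
1 + 1/(85/2) = 1 + 2/85 = 87/85
13 + 1/(87/85) = 13 + 85/87 = 1216/87
1 + 1/(1216/87) = 1 + 87/1216 = 1303/1216
71 + 1/(1303/1216) = 71 + 1216/1303 = 93729/1303

93729/1303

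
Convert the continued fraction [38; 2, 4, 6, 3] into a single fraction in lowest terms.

Start with 3.
6 + 1/(3/1) = 6 + 1/3 = 19/3
4 + 1/(19/3) = 4 + 3/19 = 79/19
2 + 1/(79/19) = 2 + 19/79 = 177/79
38 + 1/(177/79) = 38 + 79/177 = 6805/177

6805/177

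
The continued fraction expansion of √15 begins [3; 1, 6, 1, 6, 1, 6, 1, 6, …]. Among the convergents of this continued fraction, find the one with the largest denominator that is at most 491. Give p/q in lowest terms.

a_0 = 3: 3/1  (≤ bound)
a_1 = 1: 4/1  (≤ bound)
a_2 = 6: 27/7  (≤ bound)
a_3 = 1: 31/8  (≤ bound)
a_4 = 6: 213/55  (≤ bound)
a_5 = 1: 244/63  (≤ bound)
a_6 = 6: 1677/433  (≤ bound)
a_7 = 1: 1921/496  (> 491, stop)

1677/433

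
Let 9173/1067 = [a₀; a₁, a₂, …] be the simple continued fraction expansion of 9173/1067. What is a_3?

2

9173 ÷ 1067 → quotient 8, remainder 637
1067 ÷ 637 → quotient 1, remainder 430
637 ÷ 430 → quotient 1, remainder 207
430 ÷ 207 → quotient 2, remainder 16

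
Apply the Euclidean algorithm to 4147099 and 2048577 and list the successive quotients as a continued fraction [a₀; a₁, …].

[2; 41, 60, 33, 3, 1, 1, 3]

Run the Euclidean algorithm, recording each quotient:
4147099 = 2·2048577 + 49945, so a_0 = 2
2048577 = 41·49945 + 832, so a_1 = 41
49945 = 60·832 + 25, so a_2 = 60
832 = 33·25 + 7, so a_3 = 33
25 = 3·7 + 4, so a_4 = 3
7 = 1·4 + 3, so a_5 = 1
4 = 1·3 + 1, so a_6 = 1
3 = 3·1 + 0, so a_7 = 3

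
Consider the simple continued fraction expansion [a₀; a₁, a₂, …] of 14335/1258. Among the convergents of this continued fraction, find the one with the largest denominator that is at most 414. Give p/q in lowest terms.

923/81

a_0 = 11: 11/1  (≤ bound)
a_1 = 2: 23/2  (≤ bound)
a_2 = 1: 34/3  (≤ bound)
a_3 = 1: 57/5  (≤ bound)
a_4 = 7: 433/38  (≤ bound)
a_5 = 1: 490/43  (≤ bound)
a_6 = 1: 923/81  (≤ bound)
a_7 = 15: 14335/1258  (> 414, stop)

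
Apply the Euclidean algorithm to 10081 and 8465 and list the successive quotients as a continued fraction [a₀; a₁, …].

[1; 5, 4, 5, 15, 5]

10081 ÷ 8465 → quotient 1, remainder 1616
8465 ÷ 1616 → quotient 5, remainder 385
1616 ÷ 385 → quotient 4, remainder 76
385 ÷ 76 → quotient 5, remainder 5
76 ÷ 5 → quotient 15, remainder 1
5 ÷ 1 → quotient 5, remainder 0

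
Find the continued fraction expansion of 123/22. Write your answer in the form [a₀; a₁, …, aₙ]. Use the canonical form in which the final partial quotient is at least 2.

[5; 1, 1, 2, 4]

Run the Euclidean algorithm, recording each quotient:
123 = 5·22 + 13, so a_0 = 5
22 = 1·13 + 9, so a_1 = 1
13 = 1·9 + 4, so a_2 = 1
9 = 2·4 + 1, so a_3 = 2
4 = 4·1 + 0, so a_4 = 4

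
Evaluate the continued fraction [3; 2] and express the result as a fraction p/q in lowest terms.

7/2

Start with 2.
3 + 1/(2/1) = 3 + 1/2 = 7/2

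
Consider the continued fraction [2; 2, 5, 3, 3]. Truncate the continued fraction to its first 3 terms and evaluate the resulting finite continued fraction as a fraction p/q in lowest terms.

Compute successive convergents:
a_0 = 2: 2/1
a_1 = 2: 5/2
a_2 = 5: 27/11

27/11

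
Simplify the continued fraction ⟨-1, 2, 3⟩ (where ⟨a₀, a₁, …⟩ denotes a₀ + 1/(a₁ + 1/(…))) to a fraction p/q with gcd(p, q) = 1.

-4/7

Build up convergents one term at a time:
a_0 = -1: -1/1
a_1 = 2: -1/2
a_2 = 3: -4/7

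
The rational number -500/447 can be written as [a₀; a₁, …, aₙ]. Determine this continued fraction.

⌊-500/447⌋ = -2, remainder 394
⌊447/394⌋ = 1, remainder 53
⌊394/53⌋ = 7, remainder 23
⌊53/23⌋ = 2, remainder 7
⌊23/7⌋ = 3, remainder 2
⌊7/2⌋ = 3, remainder 1
⌊2/1⌋ = 2, remainder 0

[-2; 1, 7, 2, 3, 3, 2]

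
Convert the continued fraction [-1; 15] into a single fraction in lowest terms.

a_0 = -1: -1/1
a_1 = 15: -14/15

-14/15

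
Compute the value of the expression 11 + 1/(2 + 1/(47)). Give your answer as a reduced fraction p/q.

1092/95

Work from the innermost term outward:
Start with 47.
2 + 1/(47/1) = 2 + 1/47 = 95/47
11 + 1/(95/47) = 11 + 47/95 = 1092/95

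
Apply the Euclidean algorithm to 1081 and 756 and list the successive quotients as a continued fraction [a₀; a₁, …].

[1; 2, 3, 15, 7]

⌊1081/756⌋ = 1, remainder 325
⌊756/325⌋ = 2, remainder 106
⌊325/106⌋ = 3, remainder 7
⌊106/7⌋ = 15, remainder 1
⌊7/1⌋ = 7, remainder 0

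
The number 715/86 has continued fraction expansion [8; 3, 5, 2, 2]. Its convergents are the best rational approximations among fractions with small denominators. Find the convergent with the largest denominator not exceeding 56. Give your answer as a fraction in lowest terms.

a_0 = 8: 8/1  (≤ bound)
a_1 = 3: 25/3  (≤ bound)
a_2 = 5: 133/16  (≤ bound)
a_3 = 2: 291/35  (≤ bound)
a_4 = 2: 715/86  (> 56, stop)

291/35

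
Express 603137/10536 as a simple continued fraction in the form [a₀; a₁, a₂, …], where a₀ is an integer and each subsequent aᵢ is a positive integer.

Run the Euclidean algorithm, recording each quotient:
603137 ÷ 10536 → quotient 57, remainder 2585
10536 ÷ 2585 → quotient 4, remainder 196
2585 ÷ 196 → quotient 13, remainder 37
196 ÷ 37 → quotient 5, remainder 11
37 ÷ 11 → quotient 3, remainder 4
11 ÷ 4 → quotient 2, remainder 3
4 ÷ 3 → quotient 1, remainder 1
3 ÷ 1 → quotient 3, remainder 0

[57; 4, 13, 5, 3, 2, 1, 3]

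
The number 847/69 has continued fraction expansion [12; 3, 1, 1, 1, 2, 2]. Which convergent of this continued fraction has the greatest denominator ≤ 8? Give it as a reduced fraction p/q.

86/7

a_0 = 12: 12/1  (≤ bound)
a_1 = 3: 37/3  (≤ bound)
a_2 = 1: 49/4  (≤ bound)
a_3 = 1: 86/7  (≤ bound)
a_4 = 1: 135/11  (> 8, stop)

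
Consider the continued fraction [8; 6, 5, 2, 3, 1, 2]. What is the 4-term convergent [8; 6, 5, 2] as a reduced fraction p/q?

555/68

Starting at the tail and folding back:
Start with 2.
5 + 1/(2/1) = 5 + 1/2 = 11/2
6 + 1/(11/2) = 6 + 2/11 = 68/11
8 + 1/(68/11) = 8 + 11/68 = 555/68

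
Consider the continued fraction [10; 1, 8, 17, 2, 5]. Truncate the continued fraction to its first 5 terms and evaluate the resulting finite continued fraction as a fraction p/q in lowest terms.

Work from the innermost term outward:
Start with 2.
17 + 1/(2/1) = 17 + 1/2 = 35/2
8 + 1/(35/2) = 8 + 2/35 = 282/35
1 + 1/(282/35) = 1 + 35/282 = 317/282
10 + 1/(317/282) = 10 + 282/317 = 3452/317

3452/317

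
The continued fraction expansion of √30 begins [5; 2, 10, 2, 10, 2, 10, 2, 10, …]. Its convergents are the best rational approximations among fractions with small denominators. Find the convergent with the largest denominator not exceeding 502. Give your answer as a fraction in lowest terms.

a_0 = 5: 5/1  (≤ bound)
a_1 = 2: 11/2  (≤ bound)
a_2 = 10: 115/21  (≤ bound)
a_3 = 2: 241/44  (≤ bound)
a_4 = 10: 2525/461  (≤ bound)
a_5 = 2: 5291/966  (> 502, stop)

2525/461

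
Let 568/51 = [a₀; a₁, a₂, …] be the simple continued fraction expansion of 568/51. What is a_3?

2

Run the Euclidean algorithm, recording each quotient:
568 ÷ 51 → quotient 11, remainder 7
51 ÷ 7 → quotient 7, remainder 2
7 ÷ 2 → quotient 3, remainder 1
2 ÷ 1 → quotient 2, remainder 0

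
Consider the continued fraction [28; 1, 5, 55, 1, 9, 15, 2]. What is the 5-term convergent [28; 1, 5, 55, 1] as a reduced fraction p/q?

9717/337

Start with 1.
55 + 1/(1/1) = 55 + 1/1 = 56/1
5 + 1/(56/1) = 5 + 1/56 = 281/56
1 + 1/(281/56) = 1 + 56/281 = 337/281
28 + 1/(337/281) = 28 + 281/337 = 9717/337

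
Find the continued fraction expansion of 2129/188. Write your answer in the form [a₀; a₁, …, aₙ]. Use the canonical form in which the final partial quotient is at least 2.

[11; 3, 12, 5]

2129 = 11·188 + 61, so a_0 = 11
188 = 3·61 + 5, so a_1 = 3
61 = 12·5 + 1, so a_2 = 12
5 = 5·1 + 0, so a_3 = 5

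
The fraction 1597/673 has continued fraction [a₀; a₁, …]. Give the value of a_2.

1597 = 2·673 + 251, so a_0 = 2
673 = 2·251 + 171, so a_1 = 2
251 = 1·171 + 80, so a_2 = 1

1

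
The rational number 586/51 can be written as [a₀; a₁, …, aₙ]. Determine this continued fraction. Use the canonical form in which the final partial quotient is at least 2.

[11; 2, 25]

Repeatedly divide and take the remainder:
⌊586/51⌋ = 11, remainder 25
⌊51/25⌋ = 2, remainder 1
⌊25/1⌋ = 25, remainder 0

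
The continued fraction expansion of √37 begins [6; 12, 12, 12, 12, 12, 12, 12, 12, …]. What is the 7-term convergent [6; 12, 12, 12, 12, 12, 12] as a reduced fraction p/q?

Start with 12.
12 + 1/(12/1) = 12 + 1/12 = 145/12
12 + 1/(145/12) = 12 + 12/145 = 1752/145
12 + 1/(1752/145) = 12 + 145/1752 = 21169/1752
12 + 1/(21169/1752) = 12 + 1752/21169 = 255780/21169
12 + 1/(255780/21169) = 12 + 21169/255780 = 3090529/255780
6 + 1/(3090529/255780) = 6 + 255780/3090529 = 18798954/3090529

18798954/3090529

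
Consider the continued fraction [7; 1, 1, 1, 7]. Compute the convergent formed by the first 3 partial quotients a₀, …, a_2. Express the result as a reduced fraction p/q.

15/2

Build up convergents one term at a time:
a_0 = 7: 7/1
a_1 = 1: 8/1
a_2 = 1: 15/2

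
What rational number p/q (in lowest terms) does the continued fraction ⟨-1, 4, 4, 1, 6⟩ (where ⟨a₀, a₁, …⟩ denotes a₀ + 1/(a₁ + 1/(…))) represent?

-109/143

a_0 = -1: -1/1
a_1 = 4: -3/4
a_2 = 4: -13/17
a_3 = 1: -16/21
a_4 = 6: -109/143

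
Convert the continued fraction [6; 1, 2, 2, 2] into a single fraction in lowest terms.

Starting at the tail and folding back:
Start with 2.
2 + 1/(2/1) = 2 + 1/2 = 5/2
2 + 1/(5/2) = 2 + 2/5 = 12/5
1 + 1/(12/5) = 1 + 5/12 = 17/12
6 + 1/(17/12) = 6 + 12/17 = 114/17

114/17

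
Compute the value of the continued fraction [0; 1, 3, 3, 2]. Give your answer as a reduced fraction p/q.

a_0 = 0: 0/1
a_1 = 1: 1/1
a_2 = 3: 3/4
a_3 = 3: 10/13
a_4 = 2: 23/30

23/30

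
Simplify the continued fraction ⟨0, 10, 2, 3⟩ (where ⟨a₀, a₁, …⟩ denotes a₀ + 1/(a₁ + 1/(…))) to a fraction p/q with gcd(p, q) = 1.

7/73

a_0 = 0: 0/1
a_1 = 10: 1/10
a_2 = 2: 2/21
a_3 = 3: 7/73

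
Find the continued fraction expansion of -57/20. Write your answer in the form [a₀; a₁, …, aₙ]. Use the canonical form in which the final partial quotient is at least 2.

Apply division with remainder until the remainder is 0:
-57 = -3·20 + 3, so a_0 = -3
20 = 6·3 + 2, so a_1 = 6
3 = 1·2 + 1, so a_2 = 1
2 = 2·1 + 0, so a_3 = 2

[-3; 6, 1, 2]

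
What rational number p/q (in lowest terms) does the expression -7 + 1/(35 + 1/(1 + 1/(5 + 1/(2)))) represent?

-3249/466

Start with 2.
5 + 1/(2/1) = 5 + 1/2 = 11/2
1 + 1/(11/2) = 1 + 2/11 = 13/11
35 + 1/(13/11) = 35 + 11/13 = 466/13
-7 + 1/(466/13) = -7 + 13/466 = -3249/466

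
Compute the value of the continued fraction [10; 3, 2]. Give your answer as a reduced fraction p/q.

72/7

a_0 = 10: 10/1
a_1 = 3: 31/3
a_2 = 2: 72/7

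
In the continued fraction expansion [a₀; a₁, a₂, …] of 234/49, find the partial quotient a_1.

Repeatedly divide and take the remainder:
⌊234/49⌋ = 4, remainder 38
⌊49/38⌋ = 1, remainder 11

1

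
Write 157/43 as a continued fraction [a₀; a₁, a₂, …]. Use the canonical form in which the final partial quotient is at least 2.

157 ÷ 43 → quotient 3, remainder 28
43 ÷ 28 → quotient 1, remainder 15
28 ÷ 15 → quotient 1, remainder 13
15 ÷ 13 → quotient 1, remainder 2
13 ÷ 2 → quotient 6, remainder 1
2 ÷ 1 → quotient 2, remainder 0

[3; 1, 1, 1, 6, 2]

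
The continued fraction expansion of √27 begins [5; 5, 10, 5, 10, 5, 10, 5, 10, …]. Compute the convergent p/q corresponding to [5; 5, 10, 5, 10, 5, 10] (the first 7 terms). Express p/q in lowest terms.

716035/137801

a_0 = 5: 5/1
a_1 = 5: 26/5
a_2 = 10: 265/51
a_3 = 5: 1351/260
a_4 = 10: 13775/2651
a_5 = 5: 70226/13515
a_6 = 10: 716035/137801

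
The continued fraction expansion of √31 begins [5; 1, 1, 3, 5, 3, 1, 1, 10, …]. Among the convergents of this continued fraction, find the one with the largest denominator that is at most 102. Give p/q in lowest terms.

206/37

a_0 = 5: 5/1  (≤ bound)
a_1 = 1: 6/1  (≤ bound)
a_2 = 1: 11/2  (≤ bound)
a_3 = 3: 39/7  (≤ bound)
a_4 = 5: 206/37  (≤ bound)
a_5 = 3: 657/118  (> 102, stop)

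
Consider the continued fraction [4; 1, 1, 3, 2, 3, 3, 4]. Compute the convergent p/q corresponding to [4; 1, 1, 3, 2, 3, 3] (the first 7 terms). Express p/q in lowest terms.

826/181

Start with 3.
3 + 1/(3/1) = 3 + 1/3 = 10/3
2 + 1/(10/3) = 2 + 3/10 = 23/10
3 + 1/(23/10) = 3 + 10/23 = 79/23
1 + 1/(79/23) = 1 + 23/79 = 102/79
1 + 1/(102/79) = 1 + 79/102 = 181/102
4 + 1/(181/102) = 4 + 102/181 = 826/181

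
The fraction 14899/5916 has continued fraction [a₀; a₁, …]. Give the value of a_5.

Repeatedly divide and take the remainder:
14899 = 2·5916 + 3067, so a_0 = 2
5916 = 1·3067 + 2849, so a_1 = 1
3067 = 1·2849 + 218, so a_2 = 1
2849 = 13·218 + 15, so a_3 = 13
218 = 14·15 + 8, so a_4 = 14
15 = 1·8 + 7, so a_5 = 1

1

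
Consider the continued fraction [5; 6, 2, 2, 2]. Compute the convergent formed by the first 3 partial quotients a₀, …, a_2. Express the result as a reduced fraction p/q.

Build up convergents one term at a time:
a_0 = 5: 5/1
a_1 = 6: 31/6
a_2 = 2: 67/13

67/13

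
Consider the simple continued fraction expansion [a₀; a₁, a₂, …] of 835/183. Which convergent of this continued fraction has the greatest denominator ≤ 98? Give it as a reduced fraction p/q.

a_0 = 4: 4/1  (≤ bound)
a_1 = 1: 5/1  (≤ bound)
a_2 = 1: 9/2  (≤ bound)
a_3 = 3: 32/7  (≤ bound)
a_4 = 2: 73/16  (≤ bound)
a_5 = 11: 835/183  (> 98, stop)

73/16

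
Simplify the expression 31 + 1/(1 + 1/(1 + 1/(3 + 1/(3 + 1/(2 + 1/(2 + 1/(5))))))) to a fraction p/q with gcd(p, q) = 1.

Start with 5.
2 + 1/(5/1) = 2 + 1/5 = 11/5
2 + 1/(11/5) = 2 + 5/11 = 27/11
3 + 1/(27/11) = 3 + 11/27 = 92/27
3 + 1/(92/27) = 3 + 27/92 = 303/92
1 + 1/(303/92) = 1 + 92/303 = 395/303
1 + 1/(395/303) = 1 + 303/395 = 698/395
31 + 1/(698/395) = 31 + 395/698 = 22033/698

22033/698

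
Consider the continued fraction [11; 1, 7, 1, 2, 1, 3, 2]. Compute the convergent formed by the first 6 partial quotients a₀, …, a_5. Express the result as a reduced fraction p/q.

Start with 1.
2 + 1/(1/1) = 2 + 1/1 = 3/1
1 + 1/(3/1) = 1 + 1/3 = 4/3
7 + 1/(4/3) = 7 + 3/4 = 31/4
1 + 1/(31/4) = 1 + 4/31 = 35/31
11 + 1/(35/31) = 11 + 31/35 = 416/35

416/35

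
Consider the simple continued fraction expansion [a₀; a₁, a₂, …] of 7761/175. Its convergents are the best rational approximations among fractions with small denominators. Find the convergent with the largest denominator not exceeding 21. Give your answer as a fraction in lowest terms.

887/20

List convergents until the denominator exceeds the bound:
a_0 = 44: 44/1  (≤ bound)
a_1 = 2: 89/2  (≤ bound)
a_2 = 1: 133/3  (≤ bound)
a_3 = 6: 887/20  (≤ bound)
a_4 = 1: 1020/23  (> 21, stop)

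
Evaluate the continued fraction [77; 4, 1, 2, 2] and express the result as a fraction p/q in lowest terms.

2548/33

Start with 2.
2 + 1/(2/1) = 2 + 1/2 = 5/2
1 + 1/(5/2) = 1 + 2/5 = 7/5
4 + 1/(7/5) = 4 + 5/7 = 33/7
77 + 1/(33/7) = 77 + 7/33 = 2548/33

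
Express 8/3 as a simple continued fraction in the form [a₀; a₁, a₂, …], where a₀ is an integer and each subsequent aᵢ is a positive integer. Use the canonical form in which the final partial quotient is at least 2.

8 ÷ 3 → quotient 2, remainder 2
3 ÷ 2 → quotient 1, remainder 1
2 ÷ 1 → quotient 2, remainder 0

[2; 1, 2]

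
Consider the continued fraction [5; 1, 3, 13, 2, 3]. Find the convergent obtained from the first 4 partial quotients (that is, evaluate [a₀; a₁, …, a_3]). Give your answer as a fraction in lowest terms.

Build up convergents one term at a time:
a_0 = 5: 5/1
a_1 = 1: 6/1
a_2 = 3: 23/4
a_3 = 13: 305/53

305/53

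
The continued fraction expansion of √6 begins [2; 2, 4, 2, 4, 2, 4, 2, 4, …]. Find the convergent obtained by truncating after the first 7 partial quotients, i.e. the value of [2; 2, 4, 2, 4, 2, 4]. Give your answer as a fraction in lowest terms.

2158/881

Use the convergent recurrence hₖ = aₖ·hₖ₋₁ + hₖ₋₂ (and likewise for the denominators kₖ):
a_0 = 2: 2/1
a_1 = 2: 5/2
a_2 = 4: 22/9
a_3 = 2: 49/20
a_4 = 4: 218/89
a_5 = 2: 485/198
a_6 = 4: 2158/881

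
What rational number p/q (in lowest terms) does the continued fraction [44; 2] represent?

Compute successive convergents:
a_0 = 44: 44/1
a_1 = 2: 89/2

89/2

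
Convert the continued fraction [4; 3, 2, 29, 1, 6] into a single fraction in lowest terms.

6361/1484

a_0 = 4: 4/1
a_1 = 3: 13/3
a_2 = 2: 30/7
a_3 = 29: 883/206
a_4 = 1: 913/213
a_5 = 6: 6361/1484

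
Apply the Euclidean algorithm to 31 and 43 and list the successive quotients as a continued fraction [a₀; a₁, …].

[0; 1, 2, 1, 1, 2, 2]

31 ÷ 43 → quotient 0, remainder 31
43 ÷ 31 → quotient 1, remainder 12
31 ÷ 12 → quotient 2, remainder 7
12 ÷ 7 → quotient 1, remainder 5
7 ÷ 5 → quotient 1, remainder 2
5 ÷ 2 → quotient 2, remainder 1
2 ÷ 1 → quotient 2, remainder 0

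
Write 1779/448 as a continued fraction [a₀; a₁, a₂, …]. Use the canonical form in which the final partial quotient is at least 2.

[3; 1, 33, 2, 6]

1779 ÷ 448 → quotient 3, remainder 435
448 ÷ 435 → quotient 1, remainder 13
435 ÷ 13 → quotient 33, remainder 6
13 ÷ 6 → quotient 2, remainder 1
6 ÷ 1 → quotient 6, remainder 0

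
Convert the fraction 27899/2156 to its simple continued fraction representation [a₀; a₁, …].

⌊27899/2156⌋ = 12, remainder 2027
⌊2156/2027⌋ = 1, remainder 129
⌊2027/129⌋ = 15, remainder 92
⌊129/92⌋ = 1, remainder 37
⌊92/37⌋ = 2, remainder 18
⌊37/18⌋ = 2, remainder 1
⌊18/1⌋ = 18, remainder 0

[12; 1, 15, 1, 2, 2, 18]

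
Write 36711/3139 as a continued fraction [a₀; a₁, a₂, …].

[11; 1, 2, 3, 1, 1, 3, 38]

36711 ÷ 3139 → quotient 11, remainder 2182
3139 ÷ 2182 → quotient 1, remainder 957
2182 ÷ 957 → quotient 2, remainder 268
957 ÷ 268 → quotient 3, remainder 153
268 ÷ 153 → quotient 1, remainder 115
153 ÷ 115 → quotient 1, remainder 38
115 ÷ 38 → quotient 3, remainder 1
38 ÷ 1 → quotient 38, remainder 0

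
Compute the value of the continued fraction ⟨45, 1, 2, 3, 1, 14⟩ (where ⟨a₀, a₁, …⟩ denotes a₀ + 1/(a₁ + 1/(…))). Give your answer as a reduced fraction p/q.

8773/192

Start with 14.
1 + 1/(14/1) = 1 + 1/14 = 15/14
3 + 1/(15/14) = 3 + 14/15 = 59/15
2 + 1/(59/15) = 2 + 15/59 = 133/59
1 + 1/(133/59) = 1 + 59/133 = 192/133
45 + 1/(192/133) = 45 + 133/192 = 8773/192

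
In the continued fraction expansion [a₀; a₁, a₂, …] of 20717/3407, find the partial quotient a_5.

3

20717 ÷ 3407 → quotient 6, remainder 275
3407 ÷ 275 → quotient 12, remainder 107
275 ÷ 107 → quotient 2, remainder 61
107 ÷ 61 → quotient 1, remainder 46
61 ÷ 46 → quotient 1, remainder 15
46 ÷ 15 → quotient 3, remainder 1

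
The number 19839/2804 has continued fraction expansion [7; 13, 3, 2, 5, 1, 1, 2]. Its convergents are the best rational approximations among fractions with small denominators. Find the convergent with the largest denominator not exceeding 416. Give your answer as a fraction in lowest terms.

List convergents until the denominator exceeds the bound:
a_0 = 7: 7/1  (≤ bound)
a_1 = 13: 92/13  (≤ bound)
a_2 = 3: 283/40  (≤ bound)
a_3 = 2: 658/93  (≤ bound)
a_4 = 5: 3573/505  (> 416, stop)

658/93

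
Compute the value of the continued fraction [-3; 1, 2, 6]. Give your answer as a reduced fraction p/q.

Start with 6.
2 + 1/(6/1) = 2 + 1/6 = 13/6
1 + 1/(13/6) = 1 + 6/13 = 19/13
-3 + 1/(19/13) = -3 + 13/19 = -44/19

-44/19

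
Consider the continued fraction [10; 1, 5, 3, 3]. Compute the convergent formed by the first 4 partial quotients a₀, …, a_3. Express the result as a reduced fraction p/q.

206/19

a_0 = 10: 10/1
a_1 = 1: 11/1
a_2 = 5: 65/6
a_3 = 3: 206/19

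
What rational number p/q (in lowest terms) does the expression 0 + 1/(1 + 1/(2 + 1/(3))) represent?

Work from the innermost term outward:
Start with 3.
2 + 1/(3/1) = 2 + 1/3 = 7/3
1 + 1/(7/3) = 1 + 3/7 = 10/7
0 + 1/(10/7) = 0 + 7/10 = 7/10

7/10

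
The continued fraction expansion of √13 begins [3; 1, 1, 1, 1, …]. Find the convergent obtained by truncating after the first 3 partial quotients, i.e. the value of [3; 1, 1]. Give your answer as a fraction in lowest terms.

Start with 1.
1 + 1/(1/1) = 1 + 1/1 = 2/1
3 + 1/(2/1) = 3 + 1/2 = 7/2

7/2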